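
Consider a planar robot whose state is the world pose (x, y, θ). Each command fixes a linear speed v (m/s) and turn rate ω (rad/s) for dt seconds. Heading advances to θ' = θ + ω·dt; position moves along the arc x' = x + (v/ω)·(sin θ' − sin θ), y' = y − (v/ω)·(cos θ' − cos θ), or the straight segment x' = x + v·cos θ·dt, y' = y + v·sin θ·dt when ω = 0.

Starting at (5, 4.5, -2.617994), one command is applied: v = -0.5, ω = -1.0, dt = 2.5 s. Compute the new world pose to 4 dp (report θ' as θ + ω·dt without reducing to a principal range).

(5.7094, 3.8697, -5.1180)

θ' = -2.6180 + -1.0·2.5 = -5.1180
R = v/ω = -0.5/-1.0 = 0.5000
x' = 5 + 0.5000·(sin -5.1180 − sin -2.6180) = 5.7094
y' = 4.5 − 0.5000·(cos -5.1180 − cos -2.6180) = 3.8697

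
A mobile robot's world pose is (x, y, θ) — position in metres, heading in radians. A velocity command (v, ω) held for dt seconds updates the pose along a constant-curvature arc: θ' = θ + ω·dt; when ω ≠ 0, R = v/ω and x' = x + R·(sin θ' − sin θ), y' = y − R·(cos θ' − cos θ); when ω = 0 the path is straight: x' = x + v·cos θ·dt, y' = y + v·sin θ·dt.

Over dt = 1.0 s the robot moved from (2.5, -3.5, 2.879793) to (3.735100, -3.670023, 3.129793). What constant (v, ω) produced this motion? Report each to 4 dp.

v = -1.2500, ω = 0.2500

Δθ = 3.129793 − 2.879793 = 0.250000
ω = Δθ/dt = 0.250000/1.0 = 0.2500
R = Δx/(sin θ' − sin θ) = -5.0000
v = R·ω = -5.0000·0.2500 = -1.2500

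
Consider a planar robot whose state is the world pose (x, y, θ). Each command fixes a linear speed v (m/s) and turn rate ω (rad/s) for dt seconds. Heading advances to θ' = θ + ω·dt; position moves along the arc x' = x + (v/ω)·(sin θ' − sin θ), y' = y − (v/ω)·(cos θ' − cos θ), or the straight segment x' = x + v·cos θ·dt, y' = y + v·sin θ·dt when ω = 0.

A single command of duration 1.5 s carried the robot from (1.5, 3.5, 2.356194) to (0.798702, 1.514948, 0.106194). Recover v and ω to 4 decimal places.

Δθ = 0.106194 − 2.356194 = -2.250000
ω = Δθ/dt = -2.250000/1.5 = -1.5000
R = −Δy/(cos θ' − cos θ) = 1.1667
v = R·ω = 1.1667·-1.5000 = -1.7500

v = -1.7500, ω = -1.5000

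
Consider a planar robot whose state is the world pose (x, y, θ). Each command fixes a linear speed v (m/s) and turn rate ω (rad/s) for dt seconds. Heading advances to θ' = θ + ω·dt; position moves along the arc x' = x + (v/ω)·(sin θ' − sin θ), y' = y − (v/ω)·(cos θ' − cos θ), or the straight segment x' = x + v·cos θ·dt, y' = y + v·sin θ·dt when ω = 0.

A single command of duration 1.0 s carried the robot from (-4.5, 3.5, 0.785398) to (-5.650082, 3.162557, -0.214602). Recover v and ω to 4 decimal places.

v = -1.2500, ω = -1.0000

Δθ = -0.214602 − 0.785398 = -1.000000
ω = Δθ/dt = -1.000000/1.0 = -1.0000
R = Δx/(sin θ' − sin θ) = 1.2500
v = R·ω = 1.2500·-1.0000 = -1.2500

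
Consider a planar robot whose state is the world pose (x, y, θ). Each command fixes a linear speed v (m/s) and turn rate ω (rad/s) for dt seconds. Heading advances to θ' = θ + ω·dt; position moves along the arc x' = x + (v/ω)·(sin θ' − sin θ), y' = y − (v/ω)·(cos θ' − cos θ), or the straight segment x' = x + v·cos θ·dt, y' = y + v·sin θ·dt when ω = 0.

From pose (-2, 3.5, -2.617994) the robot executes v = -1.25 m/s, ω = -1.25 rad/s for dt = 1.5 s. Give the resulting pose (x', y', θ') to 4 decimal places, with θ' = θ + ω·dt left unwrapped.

(-0.5240, 2.8516, -4.4930)

θ' = -2.6180 + -1.25·1.5 = -4.4930
R = v/ω = -1.25/-1.25 = 1.0000
x' = -2 + 1.0000·(sin -4.4930 − sin -2.6180) = -0.5240
y' = 3.5 − 1.0000·(cos -4.4930 − cos -2.6180) = 2.8516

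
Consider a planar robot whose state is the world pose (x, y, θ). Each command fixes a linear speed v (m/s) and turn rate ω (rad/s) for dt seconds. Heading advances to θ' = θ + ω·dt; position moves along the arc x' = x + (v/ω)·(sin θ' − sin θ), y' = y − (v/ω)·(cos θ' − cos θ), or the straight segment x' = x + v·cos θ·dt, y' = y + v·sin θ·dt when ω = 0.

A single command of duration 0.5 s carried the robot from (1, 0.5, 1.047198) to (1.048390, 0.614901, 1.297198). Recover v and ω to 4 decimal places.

v = 0.2500, ω = 0.5000

Δθ = 1.297198 − 1.047198 = 0.250000
ω = Δθ/dt = 0.250000/0.5 = 0.5000
R = −Δy/(cos θ' − cos θ) = 0.5000
v = R·ω = 0.5000·0.5000 = 0.2500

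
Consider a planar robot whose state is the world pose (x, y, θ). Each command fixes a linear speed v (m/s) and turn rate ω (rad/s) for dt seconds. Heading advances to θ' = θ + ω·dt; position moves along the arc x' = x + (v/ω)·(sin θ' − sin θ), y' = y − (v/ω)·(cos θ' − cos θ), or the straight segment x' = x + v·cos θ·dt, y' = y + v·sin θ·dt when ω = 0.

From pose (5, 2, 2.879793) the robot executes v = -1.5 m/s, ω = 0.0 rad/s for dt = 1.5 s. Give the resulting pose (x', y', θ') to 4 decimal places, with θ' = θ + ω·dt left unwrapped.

(7.1733, 1.4177, 2.8798)

θ' = 2.8798 + 0.0·1.5 = 2.8798
ω = 0 → straight: x' = 5 + -1.5·cos(2.8798)·1.5 = 7.1733
y' = 2 + -1.5·sin(2.8798)·1.5 = 1.4177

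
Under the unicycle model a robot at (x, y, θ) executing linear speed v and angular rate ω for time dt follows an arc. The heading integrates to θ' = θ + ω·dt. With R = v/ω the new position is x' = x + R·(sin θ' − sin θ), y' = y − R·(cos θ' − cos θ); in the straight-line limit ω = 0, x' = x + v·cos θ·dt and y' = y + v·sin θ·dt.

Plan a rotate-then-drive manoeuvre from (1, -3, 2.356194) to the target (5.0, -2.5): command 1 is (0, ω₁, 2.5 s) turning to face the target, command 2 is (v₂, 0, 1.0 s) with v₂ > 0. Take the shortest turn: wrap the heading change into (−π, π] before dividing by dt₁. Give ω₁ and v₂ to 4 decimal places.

heading to target = atan2(-2.5−-3, 5−1) = 0.1244
Δθ = wrap(0.1244 − 2.3562) = -2.2318; ω₁ = Δθ/dt₁ = -0.8927
distance = √((5−1)² + (-2.5−-3)²) = 4.0311; v₂ = distance/dt₂ = 4.0311

ω₁ = -0.8927, v₂ = 4.0311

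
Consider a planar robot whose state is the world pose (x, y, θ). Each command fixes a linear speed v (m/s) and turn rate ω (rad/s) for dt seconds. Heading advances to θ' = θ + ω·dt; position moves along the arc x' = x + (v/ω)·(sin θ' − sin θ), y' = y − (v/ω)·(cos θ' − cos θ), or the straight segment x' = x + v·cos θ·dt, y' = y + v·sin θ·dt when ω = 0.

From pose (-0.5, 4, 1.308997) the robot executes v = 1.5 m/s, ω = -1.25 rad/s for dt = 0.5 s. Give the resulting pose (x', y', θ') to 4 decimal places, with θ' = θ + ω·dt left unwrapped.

θ' = 1.3090 + -1.25·0.5 = 0.6840
R = v/ω = 1.5/-1.25 = -1.2000
x' = -0.5 + -1.2000·(sin 0.6840 − sin 1.3090) = -0.0992
y' = 4 − -1.2000·(cos 0.6840 − cos 1.3090) = 4.6195

(-0.0992, 4.6195, 0.6840)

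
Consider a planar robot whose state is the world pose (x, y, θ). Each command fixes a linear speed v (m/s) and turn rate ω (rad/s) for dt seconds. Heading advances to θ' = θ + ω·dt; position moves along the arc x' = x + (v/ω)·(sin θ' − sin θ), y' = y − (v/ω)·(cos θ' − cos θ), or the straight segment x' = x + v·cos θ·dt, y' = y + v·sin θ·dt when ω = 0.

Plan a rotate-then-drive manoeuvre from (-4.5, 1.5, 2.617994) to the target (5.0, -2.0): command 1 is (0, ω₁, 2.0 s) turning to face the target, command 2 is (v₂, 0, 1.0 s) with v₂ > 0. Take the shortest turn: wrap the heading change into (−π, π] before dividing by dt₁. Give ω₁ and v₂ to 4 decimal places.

ω₁ = -1.4855, v₂ = 10.1242

heading to target = atan2(-2−1.5, 5−-4.5) = -0.3530
Δθ = wrap(-0.3530 − 2.6180) = -2.9710; ω₁ = Δθ/dt₁ = -1.4855
distance = √((5−-4.5)² + (-2−1.5)²) = 10.1242; v₂ = distance/dt₂ = 10.1242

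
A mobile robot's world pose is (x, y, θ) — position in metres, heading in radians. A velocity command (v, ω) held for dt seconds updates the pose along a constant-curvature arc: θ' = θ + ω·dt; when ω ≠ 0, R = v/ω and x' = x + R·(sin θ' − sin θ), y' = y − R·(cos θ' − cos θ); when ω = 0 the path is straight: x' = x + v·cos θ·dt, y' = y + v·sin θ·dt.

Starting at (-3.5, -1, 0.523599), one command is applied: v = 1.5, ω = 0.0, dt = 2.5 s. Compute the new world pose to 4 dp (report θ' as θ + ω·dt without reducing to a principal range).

(-0.2524, 0.8750, 0.5236)

θ' = 0.5236 + 0.0·2.5 = 0.5236
ω = 0 → straight: x' = -3.5 + 1.5·cos(0.5236)·2.5 = -0.2524
y' = -1 + 1.5·sin(0.5236)·2.5 = 0.8750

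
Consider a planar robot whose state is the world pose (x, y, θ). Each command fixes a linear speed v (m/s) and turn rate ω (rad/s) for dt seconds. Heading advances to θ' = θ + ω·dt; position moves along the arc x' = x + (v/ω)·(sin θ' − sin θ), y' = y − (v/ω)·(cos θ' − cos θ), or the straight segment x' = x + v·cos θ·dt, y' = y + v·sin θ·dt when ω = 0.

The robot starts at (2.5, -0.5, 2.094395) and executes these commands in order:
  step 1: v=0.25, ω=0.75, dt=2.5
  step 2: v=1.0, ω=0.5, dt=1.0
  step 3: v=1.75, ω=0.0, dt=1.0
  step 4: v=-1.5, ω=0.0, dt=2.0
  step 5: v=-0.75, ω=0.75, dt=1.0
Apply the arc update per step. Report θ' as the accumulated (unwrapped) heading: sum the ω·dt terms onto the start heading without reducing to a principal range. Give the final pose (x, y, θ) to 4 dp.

(1.7018, 0.6265, 5.2194)

step 1: θ'=3.9694 (R=0.3333) → pose (1.9658, -0.4412, 3.9694)
step 2: θ'=4.4694 (R=2.0000) → pose (1.4975, -1.3129, 4.4694)
step 3: θ'=4.4694 (straight) → pose (1.0764, -3.0115, 4.4694)
step 4: θ'=4.4694 (straight) → pose (1.7983, -0.0997, 4.4694)
step 5: θ'=5.2194 (R=-1.0000) → pose (1.7018, 0.6265, 5.2194)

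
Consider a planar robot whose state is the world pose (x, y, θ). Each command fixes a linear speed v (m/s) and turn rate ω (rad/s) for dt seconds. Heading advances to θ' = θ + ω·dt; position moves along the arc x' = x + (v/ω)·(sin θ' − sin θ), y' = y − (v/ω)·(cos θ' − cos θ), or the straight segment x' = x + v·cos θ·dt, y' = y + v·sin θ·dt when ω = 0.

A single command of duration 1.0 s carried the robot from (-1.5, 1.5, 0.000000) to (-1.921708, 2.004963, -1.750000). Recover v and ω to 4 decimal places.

Δθ = -1.750000 − 0.000000 = -1.750000
ω = Δθ/dt = -1.750000/1.0 = -1.7500
R = −Δy/(cos θ' − cos θ) = 0.4286
v = R·ω = 0.4286·-1.7500 = -0.7500

v = -0.7500, ω = -1.7500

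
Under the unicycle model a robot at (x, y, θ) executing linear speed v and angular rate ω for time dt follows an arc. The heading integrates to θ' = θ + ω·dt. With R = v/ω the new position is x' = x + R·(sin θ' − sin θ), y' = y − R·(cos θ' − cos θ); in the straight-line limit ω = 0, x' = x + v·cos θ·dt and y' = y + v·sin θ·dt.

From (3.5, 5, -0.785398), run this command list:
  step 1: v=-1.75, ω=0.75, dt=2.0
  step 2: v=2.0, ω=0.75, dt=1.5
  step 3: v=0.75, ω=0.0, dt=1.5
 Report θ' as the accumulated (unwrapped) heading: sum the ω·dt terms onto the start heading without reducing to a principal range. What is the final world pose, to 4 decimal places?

(0.8456, 8.9197, 1.8396)

step 1: θ'=0.7146 (R=-2.3333) → pose (0.3210, 5.1126, 0.7146)
step 2: θ'=1.8396 (R=2.6667) → pose (1.1444, 7.8351, 1.8396)
step 3: θ'=1.8396 (straight) → pose (0.8456, 8.9197, 1.8396)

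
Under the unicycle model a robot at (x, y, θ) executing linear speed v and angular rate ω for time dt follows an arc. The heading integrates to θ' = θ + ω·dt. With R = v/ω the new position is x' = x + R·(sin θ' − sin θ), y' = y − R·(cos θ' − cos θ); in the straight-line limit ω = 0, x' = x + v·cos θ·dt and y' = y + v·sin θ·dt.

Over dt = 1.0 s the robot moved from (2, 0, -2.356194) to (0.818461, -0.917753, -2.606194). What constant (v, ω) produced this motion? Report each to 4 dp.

v = 1.5000, ω = -0.2500

Δθ = -2.606194 − -2.356194 = -0.250000
ω = Δθ/dt = -0.250000/1.0 = -0.2500
R = Δx/(sin θ' − sin θ) = -6.0000
v = R·ω = -6.0000·-0.2500 = 1.5000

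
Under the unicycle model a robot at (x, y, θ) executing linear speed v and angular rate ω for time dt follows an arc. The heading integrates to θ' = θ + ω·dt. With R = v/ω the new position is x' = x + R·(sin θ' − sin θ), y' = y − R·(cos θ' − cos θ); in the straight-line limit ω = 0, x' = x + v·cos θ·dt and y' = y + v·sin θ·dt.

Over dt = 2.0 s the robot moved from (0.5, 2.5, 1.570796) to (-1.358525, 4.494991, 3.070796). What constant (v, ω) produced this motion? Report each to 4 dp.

v = 1.5000, ω = 0.7500

Δθ = 3.070796 − 1.570796 = 1.500000
ω = Δθ/dt = 1.500000/2.0 = 0.7500
R = −Δy/(cos θ' − cos θ) = 2.0000
v = R·ω = 2.0000·0.7500 = 1.5000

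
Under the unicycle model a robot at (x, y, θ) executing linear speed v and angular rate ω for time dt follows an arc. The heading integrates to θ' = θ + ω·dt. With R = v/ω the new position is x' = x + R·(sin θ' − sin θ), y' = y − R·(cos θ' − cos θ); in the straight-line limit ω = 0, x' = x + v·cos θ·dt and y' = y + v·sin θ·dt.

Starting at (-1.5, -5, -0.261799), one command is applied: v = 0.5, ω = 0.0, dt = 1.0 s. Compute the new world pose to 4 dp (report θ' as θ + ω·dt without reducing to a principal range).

θ' = -0.2618 + 0.0·1.0 = -0.2618
ω = 0 → straight: x' = -1.5 + 0.5·cos(-0.2618)·1.0 = -1.0170
y' = -5 + 0.5·sin(-0.2618)·1.0 = -5.1294

(-1.0170, -5.1294, -0.2618)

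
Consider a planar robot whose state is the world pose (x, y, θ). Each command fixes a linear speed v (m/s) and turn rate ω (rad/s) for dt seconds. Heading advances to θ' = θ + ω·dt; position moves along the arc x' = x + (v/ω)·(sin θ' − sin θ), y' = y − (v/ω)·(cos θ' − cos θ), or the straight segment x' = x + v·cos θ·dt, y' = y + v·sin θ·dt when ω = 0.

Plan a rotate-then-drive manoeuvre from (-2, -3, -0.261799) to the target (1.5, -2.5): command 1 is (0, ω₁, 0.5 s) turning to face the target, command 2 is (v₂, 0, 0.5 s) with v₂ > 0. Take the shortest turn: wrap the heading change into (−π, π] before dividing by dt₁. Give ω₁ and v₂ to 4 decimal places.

ω₁ = 0.8074, v₂ = 7.0711

heading to target = atan2(-2.5−-3, 1.5−-2) = 0.1419
Δθ = wrap(0.1419 − -0.2618) = 0.4037; ω₁ = Δθ/dt₁ = 0.8074
distance = √((1.5−-2)² + (-2.5−-3)²) = 3.5355; v₂ = distance/dt₂ = 7.0711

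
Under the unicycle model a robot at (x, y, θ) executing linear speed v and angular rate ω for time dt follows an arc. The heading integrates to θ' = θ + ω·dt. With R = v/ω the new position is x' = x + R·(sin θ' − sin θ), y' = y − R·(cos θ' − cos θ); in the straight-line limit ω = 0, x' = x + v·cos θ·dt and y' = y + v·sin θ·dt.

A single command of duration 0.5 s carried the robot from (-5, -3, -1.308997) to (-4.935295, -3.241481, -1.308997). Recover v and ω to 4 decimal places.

v = 0.5000, ω = 0.0000

Δθ = -1.308997 − -1.308997 = 0.000000
ω = Δθ/dt = 0.000000/0.5 = 0.0000
ω = 0 → v = (Δx·cos θ + Δy·sin θ)/dt = 0.5000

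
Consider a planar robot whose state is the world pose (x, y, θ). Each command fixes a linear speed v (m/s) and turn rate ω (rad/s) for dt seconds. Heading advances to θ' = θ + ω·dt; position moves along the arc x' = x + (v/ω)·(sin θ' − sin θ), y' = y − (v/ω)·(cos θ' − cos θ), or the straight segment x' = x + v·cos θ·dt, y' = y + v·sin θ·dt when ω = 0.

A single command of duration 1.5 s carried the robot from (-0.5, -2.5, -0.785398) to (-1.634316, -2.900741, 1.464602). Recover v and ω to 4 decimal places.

Δθ = 1.464602 − -0.785398 = 2.250000
ω = Δθ/dt = 2.250000/1.5 = 1.5000
R = Δx/(sin θ' − sin θ) = -0.6667
v = R·ω = -0.6667·1.5000 = -1.0000

v = -1.0000, ω = 1.5000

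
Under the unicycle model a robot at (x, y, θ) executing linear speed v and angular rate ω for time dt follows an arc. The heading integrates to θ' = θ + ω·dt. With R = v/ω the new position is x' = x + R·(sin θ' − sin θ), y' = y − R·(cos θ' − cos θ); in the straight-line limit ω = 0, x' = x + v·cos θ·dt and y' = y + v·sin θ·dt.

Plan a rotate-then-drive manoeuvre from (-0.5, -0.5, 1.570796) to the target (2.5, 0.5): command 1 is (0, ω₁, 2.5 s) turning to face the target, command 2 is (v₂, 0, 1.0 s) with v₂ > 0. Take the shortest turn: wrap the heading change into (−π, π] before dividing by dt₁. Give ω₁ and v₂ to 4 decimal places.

heading to target = atan2(0.5−-0.5, 2.5−-0.5) = 0.3218
Δθ = wrap(0.3218 − 1.5708) = -1.2490; ω₁ = Δθ/dt₁ = -0.4996
distance = √((2.5−-0.5)² + (0.5−-0.5)²) = 3.1623; v₂ = distance/dt₂ = 3.1623

ω₁ = -0.4996, v₂ = 3.1623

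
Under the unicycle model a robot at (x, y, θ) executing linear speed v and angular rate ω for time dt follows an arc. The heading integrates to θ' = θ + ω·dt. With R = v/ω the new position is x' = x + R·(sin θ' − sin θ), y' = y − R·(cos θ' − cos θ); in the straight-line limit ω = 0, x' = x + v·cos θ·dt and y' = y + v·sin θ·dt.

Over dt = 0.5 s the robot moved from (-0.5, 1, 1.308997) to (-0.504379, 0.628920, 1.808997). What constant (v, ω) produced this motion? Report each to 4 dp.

Δθ = 1.808997 − 1.308997 = 0.500000
ω = Δθ/dt = 0.500000/0.5 = 1.0000
R = −Δy/(cos θ' − cos θ) = -0.7500
v = R·ω = -0.7500·1.0000 = -0.7500

v = -0.7500, ω = 1.0000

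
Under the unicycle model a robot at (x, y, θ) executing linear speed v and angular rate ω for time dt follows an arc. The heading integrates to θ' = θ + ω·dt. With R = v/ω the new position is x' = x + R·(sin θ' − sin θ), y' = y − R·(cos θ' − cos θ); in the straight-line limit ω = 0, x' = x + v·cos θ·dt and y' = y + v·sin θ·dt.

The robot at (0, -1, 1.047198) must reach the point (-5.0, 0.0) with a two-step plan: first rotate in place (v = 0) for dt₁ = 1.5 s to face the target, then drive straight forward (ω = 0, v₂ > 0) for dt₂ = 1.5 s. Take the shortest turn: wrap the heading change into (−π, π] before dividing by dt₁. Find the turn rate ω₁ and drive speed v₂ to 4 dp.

heading to target = atan2(0−-1, -5−0) = 2.9442
Δθ = wrap(2.9442 − 1.0472) = 1.8970; ω₁ = Δθ/dt₁ = 1.2647
distance = √((-5−0)² + (0−-1)²) = 5.0990; v₂ = distance/dt₂ = 3.3993

ω₁ = 1.2647, v₂ = 3.3993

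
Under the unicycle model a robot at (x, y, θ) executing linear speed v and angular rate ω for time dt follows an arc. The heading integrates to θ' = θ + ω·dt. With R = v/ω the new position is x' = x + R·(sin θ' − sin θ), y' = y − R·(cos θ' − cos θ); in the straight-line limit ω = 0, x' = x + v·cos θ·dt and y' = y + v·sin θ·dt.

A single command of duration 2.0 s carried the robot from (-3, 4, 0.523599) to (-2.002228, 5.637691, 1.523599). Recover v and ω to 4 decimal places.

Δθ = 1.523599 − 0.523599 = 1.000000
ω = Δθ/dt = 1.000000/2.0 = 0.5000
R = −Δy/(cos θ' − cos θ) = 2.0000
v = R·ω = 2.0000·0.5000 = 1.0000

v = 1.0000, ω = 0.5000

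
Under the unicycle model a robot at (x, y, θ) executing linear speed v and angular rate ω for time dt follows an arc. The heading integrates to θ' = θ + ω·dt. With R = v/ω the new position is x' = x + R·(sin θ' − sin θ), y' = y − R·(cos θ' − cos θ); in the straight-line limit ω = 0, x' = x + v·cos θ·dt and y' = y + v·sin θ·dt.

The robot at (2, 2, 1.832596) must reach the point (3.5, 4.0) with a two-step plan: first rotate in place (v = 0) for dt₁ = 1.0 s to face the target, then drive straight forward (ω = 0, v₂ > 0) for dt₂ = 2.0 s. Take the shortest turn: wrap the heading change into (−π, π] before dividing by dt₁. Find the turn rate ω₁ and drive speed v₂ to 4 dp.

ω₁ = -0.9053, v₂ = 1.2500

heading to target = atan2(4−2, 3.5−2) = 0.9273
Δθ = wrap(0.9273 − 1.8326) = -0.9053; ω₁ = Δθ/dt₁ = -0.9053
distance = √((3.5−2)² + (4−2)²) = 2.5000; v₂ = distance/dt₂ = 1.2500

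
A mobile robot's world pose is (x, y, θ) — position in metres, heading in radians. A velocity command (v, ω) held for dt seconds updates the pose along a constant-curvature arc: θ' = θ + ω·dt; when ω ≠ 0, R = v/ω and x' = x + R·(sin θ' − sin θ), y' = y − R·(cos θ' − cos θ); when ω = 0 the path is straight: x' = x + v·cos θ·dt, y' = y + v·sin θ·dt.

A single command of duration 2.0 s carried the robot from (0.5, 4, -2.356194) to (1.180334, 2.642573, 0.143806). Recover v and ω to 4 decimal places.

Δθ = 0.143806 − -2.356194 = 2.500000
ω = Δθ/dt = 2.500000/2.0 = 1.2500
R = −Δy/(cos θ' − cos θ) = 0.8000
v = R·ω = 0.8000·1.2500 = 1.0000

v = 1.0000, ω = 1.2500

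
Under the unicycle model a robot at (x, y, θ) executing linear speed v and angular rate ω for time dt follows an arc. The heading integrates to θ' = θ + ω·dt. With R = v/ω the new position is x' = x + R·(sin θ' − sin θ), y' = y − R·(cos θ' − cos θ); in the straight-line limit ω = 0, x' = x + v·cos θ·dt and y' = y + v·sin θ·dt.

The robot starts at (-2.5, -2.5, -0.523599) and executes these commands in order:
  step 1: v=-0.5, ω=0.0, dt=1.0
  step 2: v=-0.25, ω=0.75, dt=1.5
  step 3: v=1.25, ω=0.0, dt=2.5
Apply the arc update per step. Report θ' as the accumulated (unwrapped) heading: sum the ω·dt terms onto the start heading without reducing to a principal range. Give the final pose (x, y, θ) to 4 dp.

step 1: θ'=-0.5236 (straight) → pose (-2.9330, -2.2500, -0.5236)
step 2: θ'=0.6014 (R=-0.3333) → pose (-3.2883, -2.2638, 0.6014)
step 3: θ'=0.6014 (straight) → pose (-0.7116, -0.4957, 0.6014)

(-0.7116, -0.4957, 0.6014)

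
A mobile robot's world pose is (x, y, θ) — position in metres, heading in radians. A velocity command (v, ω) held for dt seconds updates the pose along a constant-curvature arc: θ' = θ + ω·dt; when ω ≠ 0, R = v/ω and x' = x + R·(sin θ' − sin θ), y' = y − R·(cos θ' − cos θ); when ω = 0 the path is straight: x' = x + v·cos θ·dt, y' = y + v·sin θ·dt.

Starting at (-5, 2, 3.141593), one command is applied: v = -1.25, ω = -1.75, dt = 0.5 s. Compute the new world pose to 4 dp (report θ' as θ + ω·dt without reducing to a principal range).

θ' = 3.1416 + -1.75·0.5 = 2.2666
R = v/ω = -1.25/-1.75 = 0.7143
x' = -5 + 0.7143·(sin 2.2666 − sin 3.1416) = -4.4518
y' = 2 − 0.7143·(cos 2.2666 − cos 3.1416) = 1.7436

(-4.4518, 1.7436, 2.2666)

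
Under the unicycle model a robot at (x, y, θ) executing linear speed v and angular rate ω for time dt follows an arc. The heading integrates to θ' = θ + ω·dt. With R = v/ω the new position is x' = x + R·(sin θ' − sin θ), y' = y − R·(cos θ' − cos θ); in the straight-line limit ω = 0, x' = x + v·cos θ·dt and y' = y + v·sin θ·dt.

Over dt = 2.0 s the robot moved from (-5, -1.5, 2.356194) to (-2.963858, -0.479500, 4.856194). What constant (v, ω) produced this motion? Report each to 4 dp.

Δθ = 4.856194 − 2.356194 = 2.500000
ω = Δθ/dt = 2.500000/2.0 = 1.2500
R = Δx/(sin θ' − sin θ) = -1.2000
v = R·ω = -1.2000·1.2500 = -1.5000

v = -1.5000, ω = 1.2500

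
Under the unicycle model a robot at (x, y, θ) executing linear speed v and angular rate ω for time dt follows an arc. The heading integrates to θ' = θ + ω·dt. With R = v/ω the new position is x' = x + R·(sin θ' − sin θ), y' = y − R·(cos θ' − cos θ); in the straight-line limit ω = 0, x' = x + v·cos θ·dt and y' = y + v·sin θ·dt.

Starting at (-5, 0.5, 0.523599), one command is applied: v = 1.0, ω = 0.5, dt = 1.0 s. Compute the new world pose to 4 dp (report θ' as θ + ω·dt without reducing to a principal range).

(-4.2920, 1.1915, 1.0236)

θ' = 0.5236 + 0.5·1.0 = 1.0236
R = v/ω = 1.0/0.5 = 2.0000
x' = -5 + 2.0000·(sin 1.0236 − sin 0.5236) = -4.2920
y' = 0.5 − 2.0000·(cos 1.0236 − cos 0.5236) = 1.1915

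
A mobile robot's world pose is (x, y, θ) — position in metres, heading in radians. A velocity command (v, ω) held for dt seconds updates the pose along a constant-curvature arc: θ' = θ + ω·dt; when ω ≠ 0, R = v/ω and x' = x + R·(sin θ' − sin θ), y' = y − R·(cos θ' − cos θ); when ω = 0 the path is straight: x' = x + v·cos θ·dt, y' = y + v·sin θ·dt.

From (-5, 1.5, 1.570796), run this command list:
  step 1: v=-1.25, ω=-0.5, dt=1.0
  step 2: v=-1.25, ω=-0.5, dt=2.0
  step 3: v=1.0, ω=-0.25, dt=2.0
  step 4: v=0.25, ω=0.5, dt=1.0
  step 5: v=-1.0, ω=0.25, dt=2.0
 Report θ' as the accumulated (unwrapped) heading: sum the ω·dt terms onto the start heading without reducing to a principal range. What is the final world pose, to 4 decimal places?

step 1: θ'=1.0708 (R=2.5000) → pose (-5.3060, 0.3014, 1.0708)
step 2: θ'=0.0708 (R=2.5000) → pose (-7.3232, -0.9937, 0.0708)
step 3: θ'=-0.4292 (R=-4.0000) → pose (-5.3756, -1.3465, -0.4292)
step 4: θ'=0.0708 (R=0.5000) → pose (-5.1322, -1.3906, 0.0708)
step 5: θ'=0.5708 (R=-4.0000) → pose (-7.0104, -2.0147, 0.5708)

(-7.0104, -2.0147, 0.5708)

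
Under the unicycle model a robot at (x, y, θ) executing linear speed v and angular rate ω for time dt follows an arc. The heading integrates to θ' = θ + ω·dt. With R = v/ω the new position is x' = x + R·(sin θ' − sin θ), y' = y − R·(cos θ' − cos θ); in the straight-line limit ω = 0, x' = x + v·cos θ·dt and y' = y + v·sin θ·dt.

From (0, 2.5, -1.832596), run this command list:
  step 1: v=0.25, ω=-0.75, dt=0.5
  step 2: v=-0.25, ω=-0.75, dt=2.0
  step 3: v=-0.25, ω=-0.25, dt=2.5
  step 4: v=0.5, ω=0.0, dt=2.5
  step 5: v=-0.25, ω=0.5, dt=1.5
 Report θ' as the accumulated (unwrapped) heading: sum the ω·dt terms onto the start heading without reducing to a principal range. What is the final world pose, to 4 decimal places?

(0.5728, 2.8920, -3.5826)

step 1: θ'=-2.2076 (R=-0.3333) → pose (-0.0540, 2.3881, -2.2076)
step 2: θ'=-3.7076 (R=0.3333) → pose (0.3928, 2.4712, -3.7076)
step 3: θ'=-4.3326 (R=1.0000) → pose (0.7853, 1.9979, -4.3326)
step 4: θ'=-4.3326 (straight) → pose (0.3218, 3.1588, -4.3326)
step 5: θ'=-3.5826 (R=-0.5000) → pose (0.5728, 2.8920, -3.5826)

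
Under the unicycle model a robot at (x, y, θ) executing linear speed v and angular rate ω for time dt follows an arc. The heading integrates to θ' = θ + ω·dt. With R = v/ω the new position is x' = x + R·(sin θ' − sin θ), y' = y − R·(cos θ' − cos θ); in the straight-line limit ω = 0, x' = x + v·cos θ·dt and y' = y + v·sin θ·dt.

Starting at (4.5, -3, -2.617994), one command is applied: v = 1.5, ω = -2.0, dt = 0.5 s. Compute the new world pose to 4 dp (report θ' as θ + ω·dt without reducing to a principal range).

(3.7811, -3.0170, -3.6180)

θ' = -2.6180 + -2.0·0.5 = -3.6180
R = v/ω = 1.5/-2.0 = -0.7500
x' = 4.5 + -0.7500·(sin -3.6180 − sin -2.6180) = 3.7811
y' = -3 − -0.7500·(cos -3.6180 − cos -2.6180) = -3.0170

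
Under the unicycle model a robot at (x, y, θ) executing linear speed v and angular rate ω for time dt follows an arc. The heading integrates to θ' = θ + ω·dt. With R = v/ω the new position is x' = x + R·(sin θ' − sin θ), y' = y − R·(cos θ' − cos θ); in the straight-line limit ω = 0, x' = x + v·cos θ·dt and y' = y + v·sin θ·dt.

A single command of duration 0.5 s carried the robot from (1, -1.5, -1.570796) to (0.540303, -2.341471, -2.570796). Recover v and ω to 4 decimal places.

v = 2.0000, ω = -2.0000

Δθ = -2.570796 − -1.570796 = -1.000000
ω = Δθ/dt = -1.000000/0.5 = -2.0000
R = −Δy/(cos θ' − cos θ) = -1.0000
v = R·ω = -1.0000·-2.0000 = 2.0000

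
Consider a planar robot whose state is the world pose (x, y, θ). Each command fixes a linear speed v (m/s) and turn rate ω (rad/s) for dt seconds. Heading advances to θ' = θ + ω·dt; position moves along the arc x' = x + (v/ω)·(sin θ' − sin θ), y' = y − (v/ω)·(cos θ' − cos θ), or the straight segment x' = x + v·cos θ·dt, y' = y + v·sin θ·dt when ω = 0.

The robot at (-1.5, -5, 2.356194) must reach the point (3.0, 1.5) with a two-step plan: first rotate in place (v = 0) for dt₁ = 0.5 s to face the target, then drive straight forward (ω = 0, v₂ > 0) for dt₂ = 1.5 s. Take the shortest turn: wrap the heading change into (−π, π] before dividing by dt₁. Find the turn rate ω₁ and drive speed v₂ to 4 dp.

heading to target = atan2(1.5−-5, 3−-1.5) = 0.9653
Δθ = wrap(0.9653 − 2.3562) = -1.3909; ω₁ = Δθ/dt₁ = -2.7819
distance = √((3−-1.5)² + (1.5−-5)²) = 7.9057; v₂ = distance/dt₂ = 5.2705

ω₁ = -2.7819, v₂ = 5.2705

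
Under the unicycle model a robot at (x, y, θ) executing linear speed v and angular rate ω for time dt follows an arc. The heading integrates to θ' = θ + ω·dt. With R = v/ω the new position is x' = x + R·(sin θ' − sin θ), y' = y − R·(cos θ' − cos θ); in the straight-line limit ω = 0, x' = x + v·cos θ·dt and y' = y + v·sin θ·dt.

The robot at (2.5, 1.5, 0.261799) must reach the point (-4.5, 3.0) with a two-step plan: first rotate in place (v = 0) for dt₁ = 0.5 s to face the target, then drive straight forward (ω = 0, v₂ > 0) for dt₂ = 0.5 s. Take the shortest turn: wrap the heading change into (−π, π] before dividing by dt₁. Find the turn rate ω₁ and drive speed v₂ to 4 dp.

heading to target = atan2(3−1.5, -4.5−2.5) = 2.9305
Δθ = wrap(2.9305 − 0.2618) = 2.6687; ω₁ = Δθ/dt₁ = 5.3374
distance = √((-4.5−2.5)² + (3−1.5)²) = 7.1589; v₂ = distance/dt₂ = 14.3178

ω₁ = 5.3374, v₂ = 14.3178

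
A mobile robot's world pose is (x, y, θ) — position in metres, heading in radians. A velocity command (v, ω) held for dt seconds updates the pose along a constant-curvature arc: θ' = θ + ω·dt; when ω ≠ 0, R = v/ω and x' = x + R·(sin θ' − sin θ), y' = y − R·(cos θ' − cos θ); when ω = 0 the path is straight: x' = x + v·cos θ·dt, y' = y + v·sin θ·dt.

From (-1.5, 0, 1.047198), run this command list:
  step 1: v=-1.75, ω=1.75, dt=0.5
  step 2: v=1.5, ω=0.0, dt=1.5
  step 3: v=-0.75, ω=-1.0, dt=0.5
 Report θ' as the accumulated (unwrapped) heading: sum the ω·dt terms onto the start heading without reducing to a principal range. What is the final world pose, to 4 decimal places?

step 1: θ'=1.9222 (R=-1.0000) → pose (-1.5729, -0.8442, 1.9222)
step 2: θ'=1.9222 (straight) → pose (-2.3473, 1.2683, 1.9222)
step 3: θ'=1.4222 (R=0.7500) → pose (-2.3098, 0.8991, 1.4222)

(-2.3098, 0.8991, 1.4222)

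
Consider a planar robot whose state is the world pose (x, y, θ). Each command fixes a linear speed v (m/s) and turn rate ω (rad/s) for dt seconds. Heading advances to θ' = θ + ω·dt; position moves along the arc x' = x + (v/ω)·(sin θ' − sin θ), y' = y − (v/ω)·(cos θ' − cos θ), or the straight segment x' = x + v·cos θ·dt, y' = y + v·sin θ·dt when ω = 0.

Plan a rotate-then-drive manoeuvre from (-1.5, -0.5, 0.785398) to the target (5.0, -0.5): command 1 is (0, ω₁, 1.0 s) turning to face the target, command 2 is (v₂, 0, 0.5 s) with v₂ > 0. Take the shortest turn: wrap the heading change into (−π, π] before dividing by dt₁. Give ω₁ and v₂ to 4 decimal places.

heading to target = atan2(-0.5−-0.5, 5−-1.5) = 0.0000
Δθ = wrap(0.0000 − 0.7854) = -0.7854; ω₁ = Δθ/dt₁ = -0.7854
distance = √((5−-1.5)² + (-0.5−-0.5)²) = 6.5000; v₂ = distance/dt₂ = 13.0000

ω₁ = -0.7854, v₂ = 13.0000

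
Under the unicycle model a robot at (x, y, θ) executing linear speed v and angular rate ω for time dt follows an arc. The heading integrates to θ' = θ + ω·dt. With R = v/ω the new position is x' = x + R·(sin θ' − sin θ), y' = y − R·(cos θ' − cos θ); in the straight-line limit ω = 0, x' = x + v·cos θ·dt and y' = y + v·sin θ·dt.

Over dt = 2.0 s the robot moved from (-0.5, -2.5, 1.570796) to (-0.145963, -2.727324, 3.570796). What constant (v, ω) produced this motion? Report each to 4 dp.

Δθ = 3.570796 − 1.570796 = 2.000000
ω = Δθ/dt = 2.000000/2.0 = 1.0000
R = Δx/(sin θ' − sin θ) = -0.2500
v = R·ω = -0.2500·1.0000 = -0.2500

v = -0.2500, ω = 1.0000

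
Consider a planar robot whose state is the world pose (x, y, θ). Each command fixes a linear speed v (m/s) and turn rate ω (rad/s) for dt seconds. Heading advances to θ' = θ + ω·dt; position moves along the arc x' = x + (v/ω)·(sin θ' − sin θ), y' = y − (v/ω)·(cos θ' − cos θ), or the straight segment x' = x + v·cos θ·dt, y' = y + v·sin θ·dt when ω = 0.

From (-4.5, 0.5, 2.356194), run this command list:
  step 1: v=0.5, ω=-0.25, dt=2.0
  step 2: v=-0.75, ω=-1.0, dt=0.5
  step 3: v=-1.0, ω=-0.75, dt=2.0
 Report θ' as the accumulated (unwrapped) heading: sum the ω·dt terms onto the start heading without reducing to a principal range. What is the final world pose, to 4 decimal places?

(-6.4856, -0.0554, -0.1438)

step 1: θ'=1.8562 (R=-2.0000) → pose (-5.0049, 1.3511, 1.8562)
step 2: θ'=1.3562 (R=0.7500) → pose (-4.9918, 0.9803, 1.3562)
step 3: θ'=-0.1438 (R=1.3333) → pose (-6.4856, -0.0554, -0.1438)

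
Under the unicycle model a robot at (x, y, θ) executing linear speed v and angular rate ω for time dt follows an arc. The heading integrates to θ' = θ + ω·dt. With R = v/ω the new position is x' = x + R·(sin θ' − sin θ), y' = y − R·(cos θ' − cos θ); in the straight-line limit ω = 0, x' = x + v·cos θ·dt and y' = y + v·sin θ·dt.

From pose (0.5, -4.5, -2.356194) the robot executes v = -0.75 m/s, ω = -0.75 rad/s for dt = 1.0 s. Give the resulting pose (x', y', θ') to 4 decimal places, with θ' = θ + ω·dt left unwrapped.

(1.1717, -4.2077, -3.1062)

θ' = -2.3562 + -0.75·1.0 = -3.1062
R = v/ω = -0.75/-0.75 = 1.0000
x' = 0.5 + 1.0000·(sin -3.1062 − sin -2.3562) = 1.1717
y' = -4.5 − 1.0000·(cos -3.1062 − cos -2.3562) = -4.2077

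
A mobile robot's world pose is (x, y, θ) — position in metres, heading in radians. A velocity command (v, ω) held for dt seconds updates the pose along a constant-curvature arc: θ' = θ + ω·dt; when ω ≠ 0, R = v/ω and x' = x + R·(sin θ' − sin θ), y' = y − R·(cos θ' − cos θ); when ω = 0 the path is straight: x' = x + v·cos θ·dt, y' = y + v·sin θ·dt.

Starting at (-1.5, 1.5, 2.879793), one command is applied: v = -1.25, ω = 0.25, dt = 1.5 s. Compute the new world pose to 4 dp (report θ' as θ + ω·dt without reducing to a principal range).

(0.3589, 1.3616, 3.2548)

θ' = 2.8798 + 0.25·1.5 = 3.2548
R = v/ω = -1.25/0.25 = -5.0000
x' = -1.5 + -5.0000·(sin 3.2548 − sin 2.8798) = 0.3589
y' = 1.5 − -5.0000·(cos 3.2548 − cos 2.8798) = 1.3616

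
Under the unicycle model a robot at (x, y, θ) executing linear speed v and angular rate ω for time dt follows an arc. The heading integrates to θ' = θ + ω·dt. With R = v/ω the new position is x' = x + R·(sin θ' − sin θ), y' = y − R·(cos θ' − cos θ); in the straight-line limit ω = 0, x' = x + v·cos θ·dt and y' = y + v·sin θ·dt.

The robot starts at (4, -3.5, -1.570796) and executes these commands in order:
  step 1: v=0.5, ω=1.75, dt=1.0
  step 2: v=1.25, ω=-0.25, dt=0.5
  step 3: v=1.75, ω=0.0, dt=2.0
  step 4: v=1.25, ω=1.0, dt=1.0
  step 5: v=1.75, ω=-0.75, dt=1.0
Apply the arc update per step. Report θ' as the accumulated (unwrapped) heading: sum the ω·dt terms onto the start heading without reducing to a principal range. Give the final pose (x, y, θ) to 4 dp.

(10.8009, -1.8143, 0.3042)

step 1: θ'=0.1792 (R=0.2857) → pose (4.3366, -3.7811, 0.1792)
step 2: θ'=0.0542 (R=-5.0000) → pose (4.9570, -3.7084, 0.0542)
step 3: θ'=0.0542 (straight) → pose (8.4518, -3.5188, 0.0542)
step 4: θ'=1.0542 (R=1.2500) → pose (9.4710, -2.8880, 1.0542)
step 5: θ'=0.3042 (R=-2.3333) → pose (10.8009, -1.8143, 0.3042)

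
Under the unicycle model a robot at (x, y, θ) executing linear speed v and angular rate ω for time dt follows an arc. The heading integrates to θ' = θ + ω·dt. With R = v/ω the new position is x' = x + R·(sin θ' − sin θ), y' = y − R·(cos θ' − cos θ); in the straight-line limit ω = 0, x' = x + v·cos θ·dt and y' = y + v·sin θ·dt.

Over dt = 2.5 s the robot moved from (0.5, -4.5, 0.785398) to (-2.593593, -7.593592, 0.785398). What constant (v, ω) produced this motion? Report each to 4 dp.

v = -1.7500, ω = 0.0000

Δθ = 0.785398 − 0.785398 = 0.000000
ω = Δθ/dt = 0.000000/2.5 = 0.0000
ω = 0 → v = (Δx·cos θ + Δy·sin θ)/dt = -1.7500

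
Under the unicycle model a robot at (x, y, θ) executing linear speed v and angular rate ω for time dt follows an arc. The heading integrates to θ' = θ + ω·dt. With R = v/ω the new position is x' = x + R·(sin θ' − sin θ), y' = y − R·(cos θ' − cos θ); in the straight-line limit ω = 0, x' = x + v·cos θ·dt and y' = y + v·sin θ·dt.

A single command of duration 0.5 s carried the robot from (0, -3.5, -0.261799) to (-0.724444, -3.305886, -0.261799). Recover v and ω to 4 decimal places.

Δθ = -0.261799 − -0.261799 = 0.000000
ω = Δθ/dt = 0.000000/0.5 = 0.0000
ω = 0 → v = (Δx·cos θ + Δy·sin θ)/dt = -1.5000

v = -1.5000, ω = 0.0000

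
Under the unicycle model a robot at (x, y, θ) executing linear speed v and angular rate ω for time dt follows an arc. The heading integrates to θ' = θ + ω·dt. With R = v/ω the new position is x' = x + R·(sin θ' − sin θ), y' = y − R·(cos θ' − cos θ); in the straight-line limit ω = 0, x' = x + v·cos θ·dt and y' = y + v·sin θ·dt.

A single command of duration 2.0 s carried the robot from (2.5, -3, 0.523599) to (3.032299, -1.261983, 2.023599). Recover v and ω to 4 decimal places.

v = 1.0000, ω = 0.7500

Δθ = 2.023599 − 0.523599 = 1.500000
ω = Δθ/dt = 1.500000/2.0 = 0.7500
R = −Δy/(cos θ' − cos θ) = 1.3333
v = R·ω = 1.3333·0.7500 = 1.0000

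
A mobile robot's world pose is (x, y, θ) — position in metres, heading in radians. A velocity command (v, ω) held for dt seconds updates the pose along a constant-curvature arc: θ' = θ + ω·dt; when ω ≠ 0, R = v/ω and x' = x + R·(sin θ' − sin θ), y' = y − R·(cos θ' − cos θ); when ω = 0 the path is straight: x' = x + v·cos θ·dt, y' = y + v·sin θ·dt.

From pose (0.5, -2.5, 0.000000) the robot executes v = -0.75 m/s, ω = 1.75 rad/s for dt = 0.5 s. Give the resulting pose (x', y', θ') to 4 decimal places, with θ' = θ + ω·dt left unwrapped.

(0.1711, -2.6539, 0.8750)

θ' = 0.0000 + 1.75·0.5 = 0.8750
R = v/ω = -0.75/1.75 = -0.4286
x' = 0.5 + -0.4286·(sin 0.8750 − sin 0.0000) = 0.1711
y' = -2.5 − -0.4286·(cos 0.8750 − cos 0.0000) = -2.6539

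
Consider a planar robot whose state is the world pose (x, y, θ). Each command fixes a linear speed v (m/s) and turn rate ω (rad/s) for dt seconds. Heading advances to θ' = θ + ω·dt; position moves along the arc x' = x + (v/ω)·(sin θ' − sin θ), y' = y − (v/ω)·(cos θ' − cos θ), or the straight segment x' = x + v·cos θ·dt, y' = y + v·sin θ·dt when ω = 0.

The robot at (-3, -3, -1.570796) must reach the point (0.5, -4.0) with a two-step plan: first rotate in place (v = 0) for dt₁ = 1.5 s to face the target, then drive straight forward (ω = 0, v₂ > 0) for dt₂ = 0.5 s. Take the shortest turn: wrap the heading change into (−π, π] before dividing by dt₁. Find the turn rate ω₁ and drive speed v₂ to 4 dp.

ω₁ = 0.8617, v₂ = 7.2801

heading to target = atan2(-4−-3, 0.5−-3) = -0.2783
Δθ = wrap(-0.2783 − -1.5708) = 1.2925; ω₁ = Δθ/dt₁ = 0.8617
distance = √((0.5−-3)² + (-4−-3)²) = 3.6401; v₂ = distance/dt₂ = 7.2801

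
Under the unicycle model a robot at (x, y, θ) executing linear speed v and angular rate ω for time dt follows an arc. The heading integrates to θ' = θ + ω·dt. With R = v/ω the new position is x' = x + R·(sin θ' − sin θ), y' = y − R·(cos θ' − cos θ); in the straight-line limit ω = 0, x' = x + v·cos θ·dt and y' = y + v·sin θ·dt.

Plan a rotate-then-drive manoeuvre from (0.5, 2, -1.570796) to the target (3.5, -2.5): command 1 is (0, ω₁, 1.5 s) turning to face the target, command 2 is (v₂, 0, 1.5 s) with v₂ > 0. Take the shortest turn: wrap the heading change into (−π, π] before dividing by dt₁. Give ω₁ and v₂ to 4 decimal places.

heading to target = atan2(-2.5−2, 3.5−0.5) = -0.9828
Δθ = wrap(-0.9828 − -1.5708) = 0.5880; ω₁ = Δθ/dt₁ = 0.3920
distance = √((3.5−0.5)² + (-2.5−2)²) = 5.4083; v₂ = distance/dt₂ = 3.6056

ω₁ = 0.3920, v₂ = 3.6056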